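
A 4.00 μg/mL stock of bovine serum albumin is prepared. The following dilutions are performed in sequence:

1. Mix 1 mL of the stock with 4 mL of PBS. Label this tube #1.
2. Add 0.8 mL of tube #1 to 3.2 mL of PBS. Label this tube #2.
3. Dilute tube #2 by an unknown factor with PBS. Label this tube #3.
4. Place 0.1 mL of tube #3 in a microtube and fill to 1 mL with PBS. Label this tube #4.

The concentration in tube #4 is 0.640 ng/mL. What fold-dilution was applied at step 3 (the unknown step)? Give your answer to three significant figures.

25.0-fold

Step 1: 1 mL + 4 mL = 5 mL total → factor 5/1 = 5
Step 2: 0.8 mL + 3.2 mL = 4 mL total → factor 4/0.8 = 5
Step 3: unknown factor x
Step 4: 0.1 mL brought to 1 mL → factor 1/0.1 = 10
Product of known-step factors = 250
Overall factor = 4.00 μg/mL / (0.640 ng/mL) = 6250
x = 6250 / 250 = 25.0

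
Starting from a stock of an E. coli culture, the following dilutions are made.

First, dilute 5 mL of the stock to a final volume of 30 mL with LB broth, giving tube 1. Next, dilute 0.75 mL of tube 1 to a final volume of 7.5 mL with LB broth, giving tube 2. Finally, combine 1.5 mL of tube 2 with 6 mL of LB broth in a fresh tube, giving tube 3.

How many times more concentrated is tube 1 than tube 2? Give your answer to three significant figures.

Step 1: 5 mL brought to 30 mL → factor 30/5 = 6
Step 2: 0.75 mL brought to 7.5 mL → factor 7.5/0.75 = 10
Dilution factor to tube 1 = 6; to tube 2 = 60
[tube 1]/[tube 2] = (factor to tube 2)/(factor to tube 1) = 60/6 = 10.0

10.0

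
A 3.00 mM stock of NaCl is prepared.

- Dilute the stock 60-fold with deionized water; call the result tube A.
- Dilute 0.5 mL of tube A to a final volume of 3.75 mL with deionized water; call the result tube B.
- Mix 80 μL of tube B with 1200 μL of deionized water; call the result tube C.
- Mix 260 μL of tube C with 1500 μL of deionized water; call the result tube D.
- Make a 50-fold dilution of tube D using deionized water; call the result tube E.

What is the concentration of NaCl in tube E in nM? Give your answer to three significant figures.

1.23 nM

Step 1: 60-fold → factor 60
Step 2: 0.5 mL brought to 3.75 mL → factor 3.75/0.5 = 7.5
Step 3: 80 μL + 1200 μL = 1280 μL total → factor 1280/80 = 16
Step 4: 260 μL + 1500 μL = 1760 μL total → factor 1760/260 = 6.7692
Step 5: 50-fold → factor 50
Overall dilution factor = 60 × 7.5 × 16 × 6.7692 × 50 = 2.4369 × 10^6
Final = 3.00 mM / 2.4369 × 10^6 = 1.231 × 10^-6 mM = 1.23 nM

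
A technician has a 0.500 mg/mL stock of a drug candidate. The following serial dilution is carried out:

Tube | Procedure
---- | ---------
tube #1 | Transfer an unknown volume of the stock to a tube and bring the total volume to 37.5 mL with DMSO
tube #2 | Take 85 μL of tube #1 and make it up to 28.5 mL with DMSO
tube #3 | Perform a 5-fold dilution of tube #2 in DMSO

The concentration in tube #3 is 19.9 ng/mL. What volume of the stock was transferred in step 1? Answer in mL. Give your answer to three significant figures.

Step 1: v brought to 37.5 mL → factor = 37.5 mL/v
Step 2: 85 μL brought to 28.5 mL → factor 28500/85 = 335.29
Step 3: 5-fold → factor 5
Product of known-step factors = 1676.5
Overall factor = 0.500 mg/mL / (19.9 ng/mL) = 25126
Step-1 factor = 25126 / 1676.5 = 14.987
v = 37.5 mL / 14.987 = 2.50 mL

2.50 mL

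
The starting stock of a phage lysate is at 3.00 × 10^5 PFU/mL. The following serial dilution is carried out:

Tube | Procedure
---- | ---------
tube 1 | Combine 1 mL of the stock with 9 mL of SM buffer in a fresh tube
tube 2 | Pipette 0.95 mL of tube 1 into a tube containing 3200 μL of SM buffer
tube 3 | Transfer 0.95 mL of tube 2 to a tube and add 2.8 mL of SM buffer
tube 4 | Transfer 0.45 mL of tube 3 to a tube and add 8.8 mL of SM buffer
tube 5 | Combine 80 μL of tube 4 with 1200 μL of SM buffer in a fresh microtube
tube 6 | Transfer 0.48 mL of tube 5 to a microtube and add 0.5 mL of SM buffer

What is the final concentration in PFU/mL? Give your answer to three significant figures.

Step 1: 1 mL + 9 mL = 10 mL total → factor 10/1 = 10
Step 2: 0.95 mL + 3200 μL = 4.15 mL total → factor 4.15/0.95 = 4.3684
Step 3: 0.95 mL + 2.8 mL = 3.75 mL total → factor 3.75/0.95 = 3.9474
Step 4: 0.45 mL + 8.8 mL = 9.25 mL total → factor 9.25/0.45 = 20.556
Step 5: 80 μL + 1200 μL = 1280 μL total → factor 1280/80 = 16
Step 6: 0.48 mL + 0.5 mL = 0.98 mL total → factor 0.98/0.48 = 2.0417
Overall dilution factor = 10 × 4.3684 × 3.9474 × 20.556 × 16 × 2.0417 = 1.1579 × 10^5
Final = 3.00 × 10^5 PFU/mL / 1.1579 × 10^5 = 2.59 PFU/mL

2.59 PFU/mL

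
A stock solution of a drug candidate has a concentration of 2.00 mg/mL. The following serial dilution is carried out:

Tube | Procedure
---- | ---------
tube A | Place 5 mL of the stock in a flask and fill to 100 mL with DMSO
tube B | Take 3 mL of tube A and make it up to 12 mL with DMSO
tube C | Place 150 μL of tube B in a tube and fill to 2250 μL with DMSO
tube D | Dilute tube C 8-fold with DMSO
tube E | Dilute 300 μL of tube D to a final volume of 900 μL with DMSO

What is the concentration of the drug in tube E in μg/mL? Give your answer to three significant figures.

0.0694 μg/mL

Step 1: 5 mL brought to 100 mL → factor 100/5 = 20
Step 2: 3 mL brought to 12 mL → factor 12/3 = 4
Step 3: 150 μL brought to 2250 μL → factor 2250/150 = 15
Step 4: 8-fold → factor 8
Step 5: 300 μL brought to 900 μL → factor 900/300 = 3
Overall dilution factor = 20 × 4 × 15 × 8 × 3 = 28800
Final = 2.00 mg/mL / 28800 = 6.944 × 10^-5 mg/mL = 0.0694 μg/mL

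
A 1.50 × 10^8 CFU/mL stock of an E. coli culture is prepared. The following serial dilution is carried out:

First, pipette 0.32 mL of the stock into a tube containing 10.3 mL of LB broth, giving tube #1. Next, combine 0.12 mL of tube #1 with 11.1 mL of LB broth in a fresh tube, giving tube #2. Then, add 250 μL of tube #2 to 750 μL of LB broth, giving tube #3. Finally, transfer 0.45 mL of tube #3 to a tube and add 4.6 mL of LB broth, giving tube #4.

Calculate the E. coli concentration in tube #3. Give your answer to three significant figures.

1.21 × 10^4 CFU/mL

Step 1: 0.32 mL + 10.3 mL = 10.62 mL total → factor 10.62/0.32 = 33.188
Step 2: 0.12 mL + 11.1 mL = 11.22 mL total → factor 11.22/0.12 = 93.5
Step 3: 250 μL + 750 μL = 1000 μL total → factor 1000/250 = 4
Dilution factor through tube #3 = 33.188 × 93.5 × 4 = 12412
[tube #3] = 1.50 × 10^8 CFU/mL / 12412 = 1.21 × 10^4 CFU/mL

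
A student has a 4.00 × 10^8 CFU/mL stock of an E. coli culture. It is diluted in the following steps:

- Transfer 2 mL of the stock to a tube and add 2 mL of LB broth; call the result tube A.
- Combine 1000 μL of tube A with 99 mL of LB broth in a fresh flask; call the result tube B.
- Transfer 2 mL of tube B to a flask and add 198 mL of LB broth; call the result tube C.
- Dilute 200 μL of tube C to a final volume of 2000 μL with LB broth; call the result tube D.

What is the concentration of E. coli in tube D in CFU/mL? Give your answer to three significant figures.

Step 1: 2 mL + 2 mL = 4 mL total → factor 4/2 = 2
Step 2: 1000 μL + 99 mL = 1 × 10^5 μL total → factor 1 × 10^5/1000 = 100
Step 3: 2 mL + 198 mL = 200 mL total → factor 200/2 = 100
Step 4: 200 μL brought to 2000 μL → factor 2000/200 = 10
Overall dilution factor = 2 × 100 × 100 × 10 = 2 × 10^5
Final = 4.00 × 10^8 CFU/mL / 2 × 10^5 = 2.00 × 10^3 CFU/mL

2.00 × 10^3 CFU/mL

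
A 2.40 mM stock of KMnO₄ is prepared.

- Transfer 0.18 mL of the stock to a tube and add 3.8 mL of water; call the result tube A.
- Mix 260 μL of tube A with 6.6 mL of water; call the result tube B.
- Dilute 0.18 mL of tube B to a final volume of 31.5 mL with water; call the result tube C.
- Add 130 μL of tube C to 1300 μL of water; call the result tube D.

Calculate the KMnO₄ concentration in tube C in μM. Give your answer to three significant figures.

0.0235 μM

Step 1: 0.18 mL + 3.8 mL = 3.98 mL total → factor 3.98/0.18 = 22.111
Step 2: 260 μL + 6.6 mL = 6860 μL total → factor 6860/260 = 26.385
Step 3: 0.18 mL brought to 31.5 mL → factor 31.5/0.18 = 175
Dilution factor through tube C = 22.111 × 26.385 × 175 = 1.0209 × 10^5
[tube C] = 2.40 mM / 1.0209 × 10^5 = 2.351 × 10^-5 mM = 0.0235 μM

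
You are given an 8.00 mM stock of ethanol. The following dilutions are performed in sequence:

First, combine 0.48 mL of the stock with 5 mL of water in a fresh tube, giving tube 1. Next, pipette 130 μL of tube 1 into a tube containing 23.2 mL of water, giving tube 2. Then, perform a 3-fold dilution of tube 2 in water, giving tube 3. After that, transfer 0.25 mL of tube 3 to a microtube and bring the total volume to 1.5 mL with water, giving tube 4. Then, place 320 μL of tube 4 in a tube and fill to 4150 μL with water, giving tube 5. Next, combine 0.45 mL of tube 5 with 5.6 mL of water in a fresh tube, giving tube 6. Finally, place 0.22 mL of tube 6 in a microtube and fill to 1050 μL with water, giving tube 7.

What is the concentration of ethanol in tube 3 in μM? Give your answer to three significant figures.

Step 1: 0.48 mL + 5 mL = 5.48 mL total → factor 5.48/0.48 = 11.417
Step 2: 130 μL + 23.2 mL = 23330 μL total → factor 23330/130 = 179.46
Step 3: 3-fold → factor 3
Dilution factor through tube 3 = 11.417 × 179.46 × 3 = 6146.6
[tube 3] = 8.00 mM / 6146.6 = 0.001302 mM = 1.30 μM

1.30 μM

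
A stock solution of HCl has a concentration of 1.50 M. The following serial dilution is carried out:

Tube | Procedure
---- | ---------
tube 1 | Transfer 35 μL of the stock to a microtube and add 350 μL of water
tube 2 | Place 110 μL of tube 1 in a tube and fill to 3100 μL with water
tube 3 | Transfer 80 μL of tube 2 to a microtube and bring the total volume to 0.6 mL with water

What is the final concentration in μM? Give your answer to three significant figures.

645 μM

Step 1: 35 μL + 350 μL = 385 μL total → factor 385/35 = 11
Step 2: 110 μL brought to 3100 μL → factor 3100/110 = 28.182
Step 3: 80 μL brought to 0.6 mL → factor 600/80 = 7.5
Overall dilution factor = 11 × 28.182 × 7.5 = 2325
Final = 1.50 M / 2325 = 0.0006452 M = 645 μM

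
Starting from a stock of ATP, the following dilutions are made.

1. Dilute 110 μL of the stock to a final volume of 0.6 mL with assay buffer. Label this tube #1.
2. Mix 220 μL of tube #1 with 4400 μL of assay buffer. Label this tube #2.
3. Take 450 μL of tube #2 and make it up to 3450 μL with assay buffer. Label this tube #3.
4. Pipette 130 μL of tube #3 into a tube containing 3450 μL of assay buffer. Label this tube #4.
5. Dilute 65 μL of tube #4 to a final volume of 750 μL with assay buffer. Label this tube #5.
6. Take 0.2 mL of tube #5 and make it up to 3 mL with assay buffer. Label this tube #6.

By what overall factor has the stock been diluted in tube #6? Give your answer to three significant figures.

Step 1: 110 μL brought to 0.6 mL → factor 600/110 = 5.4545
Step 2: 220 μL + 4400 μL = 4620 μL total → factor 4620/220 = 21
Step 3: 450 μL brought to 3450 μL → factor 3450/450 = 7.6667
Step 4: 130 μL + 3450 μL = 3580 μL total → factor 3580/130 = 27.538
Step 5: 65 μL brought to 750 μL → factor 750/65 = 11.538
Step 6: 0.2 mL brought to 3 mL → factor 3/0.2 = 15
Overall dilution factor = 5.4545 × 21 × 7.6667 × 27.538 × 11.538 × 15 = 4.1857 × 10^6

4.19 × 10^6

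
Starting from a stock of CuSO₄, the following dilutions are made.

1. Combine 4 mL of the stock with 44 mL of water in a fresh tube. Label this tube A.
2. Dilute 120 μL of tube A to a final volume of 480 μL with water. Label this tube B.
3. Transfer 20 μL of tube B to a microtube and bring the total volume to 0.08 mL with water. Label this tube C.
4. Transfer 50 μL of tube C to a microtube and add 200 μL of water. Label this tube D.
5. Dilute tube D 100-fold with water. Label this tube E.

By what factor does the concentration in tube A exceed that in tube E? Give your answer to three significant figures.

8.00 × 10^3

Step 1: 4 mL + 44 mL = 48 mL total → factor 48/4 = 12
Step 2: 120 μL brought to 480 μL → factor 480/120 = 4
Step 3: 20 μL brought to 0.08 mL → factor 80/20 = 4
Step 4: 50 μL + 200 μL = 250 μL total → factor 250/50 = 5
Step 5: 100-fold → factor 100
Dilution factor to tube A = 12; to tube E = 96000
[tube A]/[tube E] = (factor to tube E)/(factor to tube A) = 96000/12 = 8.00 × 10^3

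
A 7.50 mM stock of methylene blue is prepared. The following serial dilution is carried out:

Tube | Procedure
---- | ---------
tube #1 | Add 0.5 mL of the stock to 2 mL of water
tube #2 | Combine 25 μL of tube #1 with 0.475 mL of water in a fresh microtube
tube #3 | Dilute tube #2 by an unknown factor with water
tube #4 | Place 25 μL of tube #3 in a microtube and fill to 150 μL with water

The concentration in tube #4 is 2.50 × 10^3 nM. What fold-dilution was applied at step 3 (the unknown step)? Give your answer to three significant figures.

Step 1: 0.5 mL + 2 mL = 2.5 mL total → factor 2.5/0.5 = 5
Step 2: 25 μL + 0.475 mL = 500 μL total → factor 500/25 = 20
Step 3: unknown factor x
Step 4: 25 μL brought to 150 μL → factor 150/25 = 6
Product of known-step factors = 600
Overall factor = 7.50 mM / (2.50 × 10^3 nM) = 3000
x = 3000 / 600 = 5.00

5.00-fold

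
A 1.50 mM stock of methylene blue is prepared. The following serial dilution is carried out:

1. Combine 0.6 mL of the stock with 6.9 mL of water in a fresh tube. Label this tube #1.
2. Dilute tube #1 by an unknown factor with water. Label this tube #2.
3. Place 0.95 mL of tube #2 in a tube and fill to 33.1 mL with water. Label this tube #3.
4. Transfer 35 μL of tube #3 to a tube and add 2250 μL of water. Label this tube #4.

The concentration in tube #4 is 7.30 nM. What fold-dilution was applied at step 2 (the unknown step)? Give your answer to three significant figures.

Step 1: 0.6 mL + 6.9 mL = 7.5 mL total → factor 7.5/0.6 = 12.5
Step 2: unknown factor x
Step 3: 0.95 mL brought to 33.1 mL → factor 33.1/0.95 = 34.842
Step 4: 35 μL + 2250 μL = 2285 μL total → factor 2285/35 = 65.286
Product of known-step factors = 28434
Overall factor = 1.50 mM / (7.30 nM) = 2.0548 × 10^5
x = 2.0548 × 10^5 / 28434 = 7.23

7.23-fold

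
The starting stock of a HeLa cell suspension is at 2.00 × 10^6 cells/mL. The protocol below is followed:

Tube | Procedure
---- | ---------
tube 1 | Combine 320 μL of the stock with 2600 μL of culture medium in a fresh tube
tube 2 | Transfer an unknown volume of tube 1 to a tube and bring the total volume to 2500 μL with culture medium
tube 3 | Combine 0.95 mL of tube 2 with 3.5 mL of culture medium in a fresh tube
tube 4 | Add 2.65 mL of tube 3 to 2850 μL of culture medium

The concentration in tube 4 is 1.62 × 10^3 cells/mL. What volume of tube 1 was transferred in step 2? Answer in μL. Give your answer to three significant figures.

Step 1: 320 μL + 2600 μL = 2920 μL total → factor 2920/320 = 9.125
Step 2: v brought to 2500 μL → factor = 2500 μL/v
Step 3: 0.95 mL + 3.5 mL = 4.45 mL total → factor 4.45/0.95 = 4.6842
Step 4: 2.65 mL + 2850 μL = 5.5 mL total → factor 5.5/2.65 = 2.0755
Product of known-step factors = 88.713
Overall factor = 2.00 × 10^6 cells/mL / (1.62 × 10^3 cells/mL) = 1234.6
Step-2 factor = 1234.6 / 88.713 = 13.916
v = 2500 μL / 13.916 = 180 μL

180 μL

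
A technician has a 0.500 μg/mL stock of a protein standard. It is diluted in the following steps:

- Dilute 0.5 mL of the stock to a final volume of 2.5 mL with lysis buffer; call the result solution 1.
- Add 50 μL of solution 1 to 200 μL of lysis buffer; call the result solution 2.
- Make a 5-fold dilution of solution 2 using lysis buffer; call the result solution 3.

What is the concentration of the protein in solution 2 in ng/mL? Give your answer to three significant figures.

20.0 ng/mL

Step 1: 0.5 mL brought to 2.5 mL → factor 2.5/0.5 = 5
Step 2: 50 μL + 200 μL = 250 μL total → factor 250/50 = 5
Dilution factor through solution 2 = 5 × 5 = 25
[solution 2] = 0.500 μg/mL / 25 = 0.02000 μg/mL = 20.0 ng/mL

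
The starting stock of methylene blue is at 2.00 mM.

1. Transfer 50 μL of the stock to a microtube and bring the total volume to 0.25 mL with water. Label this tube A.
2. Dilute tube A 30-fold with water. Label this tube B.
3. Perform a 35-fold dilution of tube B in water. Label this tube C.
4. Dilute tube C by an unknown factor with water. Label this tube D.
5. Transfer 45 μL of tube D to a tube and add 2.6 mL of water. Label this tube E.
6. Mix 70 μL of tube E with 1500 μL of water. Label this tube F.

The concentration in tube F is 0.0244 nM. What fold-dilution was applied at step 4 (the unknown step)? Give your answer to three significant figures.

Step 1: 50 μL brought to 0.25 mL → factor 250/50 = 5
Step 2: 30-fold → factor 30
Step 3: 35-fold → factor 35
Step 4: unknown factor x
Step 5: 45 μL + 2.6 mL = 2645 μL total → factor 2645/45 = 58.778
Step 6: 70 μL + 1500 μL = 1570 μL total → factor 1570/70 = 22.429
Product of known-step factors = 6.9211 × 10^6
Overall factor = 2.00 mM / (0.0244 nM) = 8.1967 × 10^7
x = 8.1967 × 10^7 / 6.9211 × 10^6 = 11.8

11.8-fold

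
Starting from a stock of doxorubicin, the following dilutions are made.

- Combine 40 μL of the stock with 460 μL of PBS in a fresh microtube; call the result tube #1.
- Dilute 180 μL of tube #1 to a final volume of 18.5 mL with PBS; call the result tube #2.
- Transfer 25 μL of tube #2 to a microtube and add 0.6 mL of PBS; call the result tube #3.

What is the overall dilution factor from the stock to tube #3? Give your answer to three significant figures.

Step 1: 40 μL + 460 μL = 500 μL total → factor 500/40 = 12.5
Step 2: 180 μL brought to 18.5 mL → factor 18500/180 = 102.78
Step 3: 25 μL + 0.6 mL = 625 μL total → factor 625/25 = 25
Overall dilution factor = 12.5 × 102.78 × 25 = 32118

3.21 × 10^4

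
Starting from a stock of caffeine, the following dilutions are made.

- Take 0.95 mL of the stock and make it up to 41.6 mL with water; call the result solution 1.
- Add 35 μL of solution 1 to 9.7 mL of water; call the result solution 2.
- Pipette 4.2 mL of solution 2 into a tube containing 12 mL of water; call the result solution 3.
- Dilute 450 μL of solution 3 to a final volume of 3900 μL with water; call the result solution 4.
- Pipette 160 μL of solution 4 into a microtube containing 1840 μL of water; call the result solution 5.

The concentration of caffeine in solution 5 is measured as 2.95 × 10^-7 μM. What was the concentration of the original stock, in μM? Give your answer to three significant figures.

Step 1: 0.95 mL brought to 41.6 mL → factor 41.6/0.95 = 43.789
Step 2: 35 μL + 9.7 mL = 9735 μL total → factor 9735/35 = 278.14
Step 3: 4.2 mL + 12 mL = 16.2 mL total → factor 16.2/4.2 = 3.8571
Step 4: 450 μL brought to 3900 μL → factor 3900/450 = 8.6667
Step 5: 160 μL + 1840 μL = 2000 μL total → factor 2000/160 = 12.5
Overall dilution factor = 43.789 × 278.14 × 3.8571 × 8.6667 × 12.5 = 5.0894 × 10^6
Stock = 2.95 × 10^-7 μM × 5.0894 × 10^6 = 1.50 μM

1.50 μM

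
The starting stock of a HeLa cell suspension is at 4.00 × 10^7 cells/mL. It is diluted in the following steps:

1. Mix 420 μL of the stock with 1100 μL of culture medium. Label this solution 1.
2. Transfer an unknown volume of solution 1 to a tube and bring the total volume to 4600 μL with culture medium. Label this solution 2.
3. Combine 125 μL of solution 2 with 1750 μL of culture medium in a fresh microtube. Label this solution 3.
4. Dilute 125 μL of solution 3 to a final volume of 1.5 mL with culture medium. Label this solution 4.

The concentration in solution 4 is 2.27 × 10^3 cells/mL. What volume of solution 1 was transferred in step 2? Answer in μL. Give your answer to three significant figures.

170 μL

Step 1: 420 μL + 1100 μL = 1520 μL total → factor 1520/420 = 3.619
Step 2: v brought to 4600 μL → factor = 4600 μL/v
Step 3: 125 μL + 1750 μL = 1875 μL total → factor 1875/125 = 15
Step 4: 125 μL brought to 1.5 mL → factor 1500/125 = 12
Product of known-step factors = 651.43
Overall factor = 4.00 × 10^7 cells/mL / (2.27 × 10^3 cells/mL) = 17621
Step-2 factor = 17621 / 651.43 = 27.05
v = 4600 μL / 27.05 = 170 μL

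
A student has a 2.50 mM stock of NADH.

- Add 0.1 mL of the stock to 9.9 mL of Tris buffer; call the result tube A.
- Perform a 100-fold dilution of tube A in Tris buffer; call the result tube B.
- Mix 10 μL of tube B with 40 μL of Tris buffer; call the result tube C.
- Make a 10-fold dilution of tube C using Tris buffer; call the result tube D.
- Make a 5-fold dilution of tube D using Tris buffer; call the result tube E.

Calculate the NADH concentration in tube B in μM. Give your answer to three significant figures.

Step 1: 0.1 mL + 9.9 mL = 10 mL total → factor 10/0.1 = 100
Step 2: 100-fold → factor 100
Dilution factor through tube B = 100 × 100 = 10000
[tube B] = 2.50 mM / 10000 = 0.0002500 mM = 0.250 μM

0.250 μM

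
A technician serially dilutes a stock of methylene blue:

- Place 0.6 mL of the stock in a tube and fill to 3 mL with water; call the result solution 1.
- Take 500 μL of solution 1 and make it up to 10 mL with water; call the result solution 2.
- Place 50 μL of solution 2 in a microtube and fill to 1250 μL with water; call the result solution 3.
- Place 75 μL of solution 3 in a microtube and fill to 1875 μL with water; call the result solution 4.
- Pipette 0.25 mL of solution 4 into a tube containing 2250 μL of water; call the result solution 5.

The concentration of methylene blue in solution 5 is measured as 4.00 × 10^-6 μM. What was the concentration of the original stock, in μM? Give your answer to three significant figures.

Step 1: 0.6 mL brought to 3 mL → factor 3/0.6 = 5
Step 2: 500 μL brought to 10 mL → factor 10000/500 = 20
Step 3: 50 μL brought to 1250 μL → factor 1250/50 = 25
Step 4: 75 μL brought to 1875 μL → factor 1875/75 = 25
Step 5: 0.25 mL + 2250 μL = 2.5 mL total → factor 2.5/0.25 = 10
Overall dilution factor = 5 × 20 × 25 × 25 × 10 = 6.25 × 10^5
Stock = 4.00 × 10^-6 μM × 6.25 × 10^5 = 2.50 μM

2.50 μM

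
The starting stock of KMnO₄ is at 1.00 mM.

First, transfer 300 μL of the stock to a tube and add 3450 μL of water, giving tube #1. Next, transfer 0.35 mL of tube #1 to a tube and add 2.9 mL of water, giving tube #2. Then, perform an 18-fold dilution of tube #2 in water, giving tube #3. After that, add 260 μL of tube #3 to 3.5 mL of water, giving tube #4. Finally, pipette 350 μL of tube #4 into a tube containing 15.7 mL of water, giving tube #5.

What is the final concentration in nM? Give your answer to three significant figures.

0.722 nM

Step 1: 300 μL + 3450 μL = 3750 μL total → factor 3750/300 = 12.5
Step 2: 0.35 mL + 2.9 mL = 3.25 mL total → factor 3.25/0.35 = 9.2857
Step 3: 18-fold → factor 18
Step 4: 260 μL + 3.5 mL = 3760 μL total → factor 3760/260 = 14.462
Step 5: 350 μL + 15.7 mL = 16050 μL total → factor 16050/350 = 45.857
Overall dilution factor = 12.5 × 9.2857 × 18 × 14.462 × 45.857 = 1.3855 × 10^6
Final = 1.00 mM / 1.3855 × 10^6 = 7.217 × 10^-7 mM = 0.722 nM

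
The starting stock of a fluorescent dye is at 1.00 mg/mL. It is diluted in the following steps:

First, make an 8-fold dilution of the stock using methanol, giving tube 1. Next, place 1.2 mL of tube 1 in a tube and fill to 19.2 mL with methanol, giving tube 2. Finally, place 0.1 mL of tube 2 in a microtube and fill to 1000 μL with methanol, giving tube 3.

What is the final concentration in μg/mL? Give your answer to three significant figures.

0.781 μg/mL

Step 1: 8-fold → factor 8
Step 2: 1.2 mL brought to 19.2 mL → factor 19.2/1.2 = 16
Step 3: 0.1 mL brought to 1000 μL → factor 1/0.1 = 10
Overall dilution factor = 8 × 16 × 10 = 1280
Final = 1.00 mg/mL / 1280 = 0.0007813 mg/mL = 0.781 μg/mL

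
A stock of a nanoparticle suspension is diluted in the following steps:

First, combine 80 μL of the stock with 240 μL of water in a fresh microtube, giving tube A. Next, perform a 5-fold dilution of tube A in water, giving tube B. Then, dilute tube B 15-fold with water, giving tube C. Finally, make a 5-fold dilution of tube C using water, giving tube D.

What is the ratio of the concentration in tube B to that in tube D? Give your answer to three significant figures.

Step 1: 80 μL + 240 μL = 320 μL total → factor 320/80 = 4
Step 2: 5-fold → factor 5
Step 3: 15-fold → factor 15
Step 4: 5-fold → factor 5
Dilution factor to tube B = 20; to tube D = 1500
[tube B]/[tube D] = (factor to tube D)/(factor to tube B) = 1500/20 = 75.0

75.0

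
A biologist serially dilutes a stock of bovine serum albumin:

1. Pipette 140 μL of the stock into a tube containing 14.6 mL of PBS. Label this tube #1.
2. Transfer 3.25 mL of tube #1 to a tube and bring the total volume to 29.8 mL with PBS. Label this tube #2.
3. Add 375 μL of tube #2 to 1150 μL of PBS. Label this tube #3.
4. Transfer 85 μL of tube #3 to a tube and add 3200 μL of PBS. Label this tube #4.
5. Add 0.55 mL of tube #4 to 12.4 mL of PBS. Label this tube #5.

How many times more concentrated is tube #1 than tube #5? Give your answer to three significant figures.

Step 1: 140 μL + 14.6 mL = 14740 μL total → factor 14740/140 = 105.29
Step 2: 3.25 mL brought to 29.8 mL → factor 29.8/3.25 = 9.1692
Step 3: 375 μL + 1150 μL = 1525 μL total → factor 1525/375 = 4.0667
Step 4: 85 μL + 3200 μL = 3285 μL total → factor 3285/85 = 38.647
Step 5: 0.55 mL + 12.4 mL = 12.95 mL total → factor 12.95/0.55 = 23.545
Dilution factor to tube #1 = 105.29; to tube #5 = 3.5724 × 10^6
[tube #1]/[tube #5] = (factor to tube #5)/(factor to tube #1) = 3.5724 × 10^6/105.29 = 3.39 × 10^4

3.39 × 10^4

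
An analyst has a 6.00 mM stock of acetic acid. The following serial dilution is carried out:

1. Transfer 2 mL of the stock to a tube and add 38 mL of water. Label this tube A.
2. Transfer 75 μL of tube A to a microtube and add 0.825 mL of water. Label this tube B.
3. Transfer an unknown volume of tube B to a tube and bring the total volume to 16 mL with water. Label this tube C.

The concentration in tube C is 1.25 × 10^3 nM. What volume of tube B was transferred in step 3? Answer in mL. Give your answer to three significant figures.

0.800 mL

Step 1: 2 mL + 38 mL = 40 mL total → factor 40/2 = 20
Step 2: 75 μL + 0.825 mL = 900 μL total → factor 900/75 = 12
Step 3: v brought to 16 mL → factor = 16 mL/v
Product of known-step factors = 240
Overall factor = 6.00 mM / (1.25 × 10^3 nM) = 4800
Step-3 factor = 4800 / 240 = 20
v = 16 mL / 20 = 0.800 mL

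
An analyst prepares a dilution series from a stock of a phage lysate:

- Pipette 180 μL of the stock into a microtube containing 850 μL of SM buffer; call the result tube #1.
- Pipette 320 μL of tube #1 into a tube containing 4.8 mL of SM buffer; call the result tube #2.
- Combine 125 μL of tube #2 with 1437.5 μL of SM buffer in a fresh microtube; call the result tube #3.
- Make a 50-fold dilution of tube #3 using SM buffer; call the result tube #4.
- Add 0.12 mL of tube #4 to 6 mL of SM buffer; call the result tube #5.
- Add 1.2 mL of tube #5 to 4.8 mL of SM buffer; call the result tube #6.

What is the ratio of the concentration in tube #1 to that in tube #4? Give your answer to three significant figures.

1.00 × 10^4

Step 1: 180 μL + 850 μL = 1030 μL total → factor 1030/180 = 5.7222
Step 2: 320 μL + 4.8 mL = 5120 μL total → factor 5120/320 = 16
Step 3: 125 μL + 1437.5 μL = 1562.5 μL total → factor 1562.5/125 = 12.5
Step 4: 50-fold → factor 50
Dilution factor to tube #1 = 5.7222; to tube #4 = 57222
[tube #1]/[tube #4] = (factor to tube #4)/(factor to tube #1) = 57222/5.7222 = 1.00 × 10^4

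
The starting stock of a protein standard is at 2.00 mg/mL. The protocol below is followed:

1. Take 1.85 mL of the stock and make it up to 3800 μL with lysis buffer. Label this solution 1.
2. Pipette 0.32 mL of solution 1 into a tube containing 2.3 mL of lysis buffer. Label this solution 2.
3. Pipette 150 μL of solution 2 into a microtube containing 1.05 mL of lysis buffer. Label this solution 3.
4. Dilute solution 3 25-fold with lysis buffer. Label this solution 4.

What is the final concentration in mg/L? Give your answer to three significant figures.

Step 1: 1.85 mL brought to 3800 μL → factor 3.8/1.85 = 2.0541
Step 2: 0.32 mL + 2.3 mL = 2.62 mL total → factor 2.62/0.32 = 8.1875
Step 3: 150 μL + 1.05 mL = 1200 μL total → factor 1200/150 = 8
Step 4: 25-fold → factor 25
Overall dilution factor = 2.0541 × 8.1875 × 8 × 25 = 3363.5
Final = 2.00 mg/mL / 3363.5 = 0.0005946 mg/mL = 0.595 mg/L

0.595 mg/L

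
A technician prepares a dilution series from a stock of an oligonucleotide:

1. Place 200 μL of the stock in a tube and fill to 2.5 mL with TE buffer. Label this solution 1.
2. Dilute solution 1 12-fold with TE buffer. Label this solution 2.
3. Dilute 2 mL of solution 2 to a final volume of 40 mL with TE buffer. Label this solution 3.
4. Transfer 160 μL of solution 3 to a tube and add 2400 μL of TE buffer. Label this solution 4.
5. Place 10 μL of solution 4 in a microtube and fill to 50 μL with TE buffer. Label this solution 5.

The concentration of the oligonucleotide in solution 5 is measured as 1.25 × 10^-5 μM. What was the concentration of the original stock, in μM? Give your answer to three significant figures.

3.00 μM

Step 1: 200 μL brought to 2.5 mL → factor 2500/200 = 12.5
Step 2: 12-fold → factor 12
Step 3: 2 mL brought to 40 mL → factor 40/2 = 20
Step 4: 160 μL + 2400 μL = 2560 μL total → factor 2560/160 = 16
Step 5: 10 μL brought to 50 μL → factor 50/10 = 5
Overall dilution factor = 12.5 × 12 × 20 × 16 × 5 = 2.4 × 10^5
Stock = 1.25 × 10^-5 μM × 2.4 × 10^5 = 3.00 μM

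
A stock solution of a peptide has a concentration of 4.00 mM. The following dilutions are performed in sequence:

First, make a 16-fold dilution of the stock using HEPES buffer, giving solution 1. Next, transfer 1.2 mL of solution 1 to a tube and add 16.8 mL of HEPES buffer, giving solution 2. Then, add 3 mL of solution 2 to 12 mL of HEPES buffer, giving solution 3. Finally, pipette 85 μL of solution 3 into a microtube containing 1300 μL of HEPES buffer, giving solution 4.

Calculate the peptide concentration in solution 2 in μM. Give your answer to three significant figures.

Step 1: 16-fold → factor 16
Step 2: 1.2 mL + 16.8 mL = 18 mL total → factor 18/1.2 = 15
Dilution factor through solution 2 = 16 × 15 = 240
[solution 2] = 4.00 mM / 240 = 0.01667 mM = 16.7 μM

16.7 μM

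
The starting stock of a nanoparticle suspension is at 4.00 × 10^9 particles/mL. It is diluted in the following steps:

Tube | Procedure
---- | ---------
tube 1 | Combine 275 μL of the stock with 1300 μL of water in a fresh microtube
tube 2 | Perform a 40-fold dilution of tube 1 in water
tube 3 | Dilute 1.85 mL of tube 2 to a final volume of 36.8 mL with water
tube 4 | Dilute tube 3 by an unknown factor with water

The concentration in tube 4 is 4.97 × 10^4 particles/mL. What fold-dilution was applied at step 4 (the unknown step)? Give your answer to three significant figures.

17.7-fold

Step 1: 275 μL + 1300 μL = 1575 μL total → factor 1575/275 = 5.7273
Step 2: 40-fold → factor 40
Step 3: 1.85 mL brought to 36.8 mL → factor 36.8/1.85 = 19.892
Step 4: unknown factor x
Product of known-step factors = 4557.1
Overall factor = 4.00 × 10^9 particles/mL / (4.97 × 10^4 particles/mL) = 80483
x = 80483 / 4557.1 = 17.7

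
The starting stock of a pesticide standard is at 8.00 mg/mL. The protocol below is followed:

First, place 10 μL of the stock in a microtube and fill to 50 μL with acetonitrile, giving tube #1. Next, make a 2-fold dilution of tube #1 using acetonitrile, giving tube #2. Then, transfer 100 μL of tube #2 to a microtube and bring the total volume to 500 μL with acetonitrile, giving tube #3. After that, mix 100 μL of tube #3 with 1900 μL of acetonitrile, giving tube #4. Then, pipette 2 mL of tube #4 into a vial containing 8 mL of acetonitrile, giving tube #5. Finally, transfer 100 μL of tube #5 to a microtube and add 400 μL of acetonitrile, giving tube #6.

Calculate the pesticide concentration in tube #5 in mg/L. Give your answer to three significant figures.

1.60 mg/L

Step 1: 10 μL brought to 50 μL → factor 50/10 = 5
Step 2: 2-fold → factor 2
Step 3: 100 μL brought to 500 μL → factor 500/100 = 5
Step 4: 100 μL + 1900 μL = 2000 μL total → factor 2000/100 = 20
Step 5: 2 mL + 8 mL = 10 mL total → factor 10/2 = 5
Dilution factor through tube #5 = 5 × 2 × 5 × 20 × 5 = 5000
[tube #5] = 8.00 mg/mL / 5000 = 0.001600 mg/mL = 1.60 mg/L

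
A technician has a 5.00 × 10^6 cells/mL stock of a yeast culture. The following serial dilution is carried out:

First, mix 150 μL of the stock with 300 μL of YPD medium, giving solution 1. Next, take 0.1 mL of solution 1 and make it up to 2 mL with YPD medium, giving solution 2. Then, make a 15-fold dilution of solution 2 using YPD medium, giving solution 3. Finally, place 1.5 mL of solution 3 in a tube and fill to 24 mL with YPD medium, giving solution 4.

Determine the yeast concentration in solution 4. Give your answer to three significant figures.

347 cells/mL

Step 1: 150 μL + 300 μL = 450 μL total → factor 450/150 = 3
Step 2: 0.1 mL brought to 2 mL → factor 2/0.1 = 20
Step 3: 15-fold → factor 15
Step 4: 1.5 mL brought to 24 mL → factor 24/1.5 = 16
Overall dilution factor = 3 × 20 × 15 × 16 = 14400
Final = 5.00 × 10^6 cells/mL / 14400 = 347 cells/mL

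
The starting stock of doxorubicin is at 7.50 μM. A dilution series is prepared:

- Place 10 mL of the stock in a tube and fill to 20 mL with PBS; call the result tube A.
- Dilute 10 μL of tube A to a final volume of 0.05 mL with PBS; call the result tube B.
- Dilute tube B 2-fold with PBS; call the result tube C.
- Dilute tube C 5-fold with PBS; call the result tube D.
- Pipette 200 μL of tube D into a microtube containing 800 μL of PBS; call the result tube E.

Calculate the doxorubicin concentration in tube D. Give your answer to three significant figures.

Step 1: 10 mL brought to 20 mL → factor 20/10 = 2
Step 2: 10 μL brought to 0.05 mL → factor 50/10 = 5
Step 3: 2-fold → factor 2
Step 4: 5-fold → factor 5
Dilution factor through tube D = 2 × 5 × 2 × 5 = 100
[tube D] = 7.50 μM / 100 = 0.0750 μM

0.0750 μM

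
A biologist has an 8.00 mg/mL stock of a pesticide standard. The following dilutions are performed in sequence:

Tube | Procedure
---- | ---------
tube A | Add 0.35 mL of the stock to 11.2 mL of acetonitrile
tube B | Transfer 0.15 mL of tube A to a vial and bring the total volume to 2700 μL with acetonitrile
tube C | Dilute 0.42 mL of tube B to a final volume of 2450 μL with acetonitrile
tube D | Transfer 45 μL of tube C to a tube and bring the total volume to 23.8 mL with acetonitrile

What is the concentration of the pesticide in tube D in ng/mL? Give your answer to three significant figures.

Step 1: 0.35 mL + 11.2 mL = 11.55 mL total → factor 11.55/0.35 = 33
Step 2: 0.15 mL brought to 2700 μL → factor 2.7/0.15 = 18
Step 3: 0.42 mL brought to 2450 μL → factor 2.45/0.42 = 5.8333
Step 4: 45 μL brought to 23.8 mL → factor 23800/45 = 528.89
Overall dilution factor = 33 × 18 × 5.8333 × 528.89 = 1.8326 × 10^6
Final = 8.00 mg/mL / 1.8326 × 10^6 = 4.365 × 10^-6 mg/mL = 4.37 ng/mL

4.37 ng/mL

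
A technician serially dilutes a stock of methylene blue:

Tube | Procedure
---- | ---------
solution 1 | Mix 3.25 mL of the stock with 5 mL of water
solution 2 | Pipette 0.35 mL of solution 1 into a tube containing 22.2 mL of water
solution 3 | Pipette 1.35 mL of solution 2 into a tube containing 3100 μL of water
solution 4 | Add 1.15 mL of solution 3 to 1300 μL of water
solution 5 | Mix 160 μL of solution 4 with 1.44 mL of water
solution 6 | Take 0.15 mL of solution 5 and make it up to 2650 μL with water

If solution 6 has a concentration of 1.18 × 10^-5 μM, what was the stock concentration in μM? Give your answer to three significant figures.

2.39 μM

Step 1: 3.25 mL + 5 mL = 8.25 mL total → factor 8.25/3.25 = 2.5385
Step 2: 0.35 mL + 22.2 mL = 22.55 mL total → factor 22.55/0.35 = 64.429
Step 3: 1.35 mL + 3100 μL = 4.45 mL total → factor 4.45/1.35 = 3.2963
Step 4: 1.15 mL + 1300 μL = 2.45 mL total → factor 2.45/1.15 = 2.1304
Step 5: 160 μL + 1.44 mL = 1600 μL total → factor 1600/160 = 10
Step 6: 0.15 mL brought to 2650 μL → factor 2.65/0.15 = 17.667
Overall dilution factor = 2.5385 × 64.429 × 3.2963 × 2.1304 × 10 × 17.667 = 2.0291 × 10^5
Stock = 1.18 × 10^-5 μM × 2.0291 × 10^5 = 2.39 μM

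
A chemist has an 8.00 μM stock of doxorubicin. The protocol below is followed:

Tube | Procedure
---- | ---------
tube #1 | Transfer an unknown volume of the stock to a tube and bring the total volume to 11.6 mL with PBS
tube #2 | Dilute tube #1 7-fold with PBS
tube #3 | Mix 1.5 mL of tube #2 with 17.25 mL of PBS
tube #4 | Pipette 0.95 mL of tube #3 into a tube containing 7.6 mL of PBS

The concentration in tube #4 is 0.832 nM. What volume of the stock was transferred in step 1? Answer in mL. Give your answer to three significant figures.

0.950 mL

Step 1: v brought to 11.6 mL → factor = 11.6 mL/v
Step 2: 7-fold → factor 7
Step 3: 1.5 mL + 17.25 mL = 18.75 mL total → factor 18.75/1.5 = 12.5
Step 4: 0.95 mL + 7.6 mL = 8.55 mL total → factor 8.55/0.95 = 9
Product of known-step factors = 787.5
Overall factor = 8.00 μM / (0.832 nM) = 9615.4
Step-1 factor = 9615.4 / 787.5 = 12.21
v = 11.6 mL / 12.21 = 0.950 mL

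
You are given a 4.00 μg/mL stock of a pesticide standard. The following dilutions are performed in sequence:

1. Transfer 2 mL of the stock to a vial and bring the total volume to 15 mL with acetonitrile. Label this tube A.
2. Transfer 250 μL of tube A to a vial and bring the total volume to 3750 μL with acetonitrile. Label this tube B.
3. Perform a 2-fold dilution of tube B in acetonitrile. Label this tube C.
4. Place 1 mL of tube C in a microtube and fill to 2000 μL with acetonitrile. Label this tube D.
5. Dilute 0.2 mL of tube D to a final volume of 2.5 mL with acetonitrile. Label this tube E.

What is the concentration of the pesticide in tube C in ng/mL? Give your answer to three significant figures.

Step 1: 2 mL brought to 15 mL → factor 15/2 = 7.5
Step 2: 250 μL brought to 3750 μL → factor 3750/250 = 15
Step 3: 2-fold → factor 2
Dilution factor through tube C = 7.5 × 15 × 2 = 225
[tube C] = 4.00 μg/mL / 225 = 0.01778 μg/mL = 17.8 ng/mL

17.8 ng/mL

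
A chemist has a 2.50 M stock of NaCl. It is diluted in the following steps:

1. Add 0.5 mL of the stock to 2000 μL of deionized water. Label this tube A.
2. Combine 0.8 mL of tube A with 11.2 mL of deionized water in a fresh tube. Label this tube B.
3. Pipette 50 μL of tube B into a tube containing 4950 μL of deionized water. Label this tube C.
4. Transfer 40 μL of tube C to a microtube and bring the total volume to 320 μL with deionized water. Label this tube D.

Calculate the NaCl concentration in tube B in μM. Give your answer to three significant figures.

Step 1: 0.5 mL + 2000 μL = 2.5 mL total → factor 2.5/0.5 = 5
Step 2: 0.8 mL + 11.2 mL = 12 mL total → factor 12/0.8 = 15
Dilution factor through tube B = 5 × 15 = 75
[tube B] = 2.50 M / 75 = 0.03333 M = 3.33 × 10^4 μM

3.33 × 10^4 μM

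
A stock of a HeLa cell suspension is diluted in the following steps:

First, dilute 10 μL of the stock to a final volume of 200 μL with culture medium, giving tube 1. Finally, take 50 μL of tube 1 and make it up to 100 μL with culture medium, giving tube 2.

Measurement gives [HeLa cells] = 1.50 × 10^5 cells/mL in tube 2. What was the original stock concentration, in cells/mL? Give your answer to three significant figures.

Step 1: 10 μL brought to 200 μL → factor 200/10 = 20
Step 2: 50 μL brought to 100 μL → factor 100/50 = 2
Overall dilution factor = 20 × 2 = 40
Stock = 1.50 × 10^5 cells/mL × 40 = 6.00 × 10^6 cells/mL

6.00 × 10^6 cells/mL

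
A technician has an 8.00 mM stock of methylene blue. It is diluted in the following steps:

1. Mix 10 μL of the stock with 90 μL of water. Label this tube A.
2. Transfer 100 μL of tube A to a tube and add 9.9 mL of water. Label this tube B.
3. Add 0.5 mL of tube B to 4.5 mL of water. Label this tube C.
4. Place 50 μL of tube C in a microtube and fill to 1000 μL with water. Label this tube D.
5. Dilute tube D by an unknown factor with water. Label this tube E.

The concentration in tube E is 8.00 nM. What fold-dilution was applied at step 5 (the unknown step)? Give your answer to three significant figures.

5.00-fold

Step 1: 10 μL + 90 μL = 100 μL total → factor 100/10 = 10
Step 2: 100 μL + 9.9 mL = 10000 μL total → factor 10000/100 = 100
Step 3: 0.5 mL + 4.5 mL = 5 mL total → factor 5/0.5 = 10
Step 4: 50 μL brought to 1000 μL → factor 1000/50 = 20
Step 5: unknown factor x
Product of known-step factors = 2 × 10^5
Overall factor = 8.00 mM / (8.00 nM) = 1 × 10^6
x = 1 × 10^6 / 2 × 10^5 = 5.00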